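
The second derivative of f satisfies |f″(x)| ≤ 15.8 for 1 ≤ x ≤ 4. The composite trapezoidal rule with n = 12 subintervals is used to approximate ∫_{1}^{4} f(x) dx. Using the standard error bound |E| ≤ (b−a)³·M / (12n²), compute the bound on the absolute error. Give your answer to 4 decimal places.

|E| ≤ (3)³·15.8 / (12·12²) = 426.6/1728 = 0.2469.

0.2469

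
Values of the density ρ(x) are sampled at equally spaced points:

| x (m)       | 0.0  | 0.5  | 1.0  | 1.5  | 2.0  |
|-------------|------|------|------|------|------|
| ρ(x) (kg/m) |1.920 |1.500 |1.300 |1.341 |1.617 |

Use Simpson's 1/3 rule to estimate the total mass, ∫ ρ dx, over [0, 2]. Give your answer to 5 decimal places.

2.91683

h = 0.5, n = 4.
(h/3)·[y₀ + 4y₁ + 2y₂ + 4y₃ + y₄] = 0.166667·(17.501) = 2.91683.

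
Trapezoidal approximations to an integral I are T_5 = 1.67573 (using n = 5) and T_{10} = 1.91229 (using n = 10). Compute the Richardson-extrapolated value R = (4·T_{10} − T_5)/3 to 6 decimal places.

R = (4·T_{10} − T_5) / 3 = (4·1.91229 − 1.67573)/3 = (5.97343)/3 = 1.991143.

1.991143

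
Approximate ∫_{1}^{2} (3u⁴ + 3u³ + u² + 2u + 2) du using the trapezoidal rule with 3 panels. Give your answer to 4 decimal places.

h = (2 − 1)/3 = 0.333333.
Nodes u₀,…,u₃ = 1, 1.333333, 1.666667, 2.
f(u) = 3u⁴ + 3u³ + u² + 2u + 2: f₀=11, f₁=23.037037, f₂=45.148148, f₃=82.
(h/2)·[f₀ + 2f₁ + 2f₂ + f₃] = 0.166667·(229.370370) = 38.2284.

38.2284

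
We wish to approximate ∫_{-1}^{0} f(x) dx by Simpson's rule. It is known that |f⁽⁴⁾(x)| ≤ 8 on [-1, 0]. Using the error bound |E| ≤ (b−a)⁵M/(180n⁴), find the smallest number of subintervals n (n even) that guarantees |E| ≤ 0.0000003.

20

Need 8/(180n⁴) ≤ 0.0000003.
n⁴ ≥ 8/(180·0.0000003) = 148148 ⇒ n ≥ 19.6189, so the smallest even n is 20. (n must be even for Simpson's rule.)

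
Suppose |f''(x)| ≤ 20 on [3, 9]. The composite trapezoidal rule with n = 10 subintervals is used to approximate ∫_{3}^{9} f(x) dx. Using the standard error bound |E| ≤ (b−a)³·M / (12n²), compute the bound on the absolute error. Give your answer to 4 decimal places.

3.6000

|E| ≤ (6)³·20 / (12·10²) = 4320/1200 = 3.6000.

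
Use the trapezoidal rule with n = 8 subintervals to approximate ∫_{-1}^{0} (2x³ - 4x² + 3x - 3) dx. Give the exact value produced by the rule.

-6.3515625

h = (0 − (-1))/8 = 0.125.
Nodes x₀,…,x₈ = -1, -0.875, -0.75, -0.625, -0.5, -0.375, -0.25, -0.125, 0.
f(x) = 2x³ - 4x² + 3x - 3: f₀=-12, f₁=-10.02734375, f₂=-8.34375, f₃=-6.92578125, f₄=-5.75, f₅=-4.79296875, f₆=-4.03125, f₇=-3.44140625, f₈=-3.
(h/2)·[f₀ + 2f₁ + 2f₂ + 2f₃ + 2f₄ + 2f₅ + 2f₆ + 2f₇ + f₈] = 0.0625·(-101.625) = -6.3515625.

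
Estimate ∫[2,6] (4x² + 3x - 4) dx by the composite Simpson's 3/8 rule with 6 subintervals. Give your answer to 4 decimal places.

309.3333

h = (6 − 2)/6 = 0.666667.
Nodes x₀,…,x₆ = 2, 2.666667, 3.333333, 4, 4.666667, 5.333333, 6.
f(x) = 4x² + 3x - 4: f₀=18, f₁=32.444444, f₂=50.444444, f₃=72, f₄=97.111111, f₅=125.777778, f₆=158.
(3h/8)·[f₀ + 3f₁ + 3f₂ + 2f₃ + 3f₄ + 3f₅ + f₆] = 0.25·(1237.333333) = 309.3333.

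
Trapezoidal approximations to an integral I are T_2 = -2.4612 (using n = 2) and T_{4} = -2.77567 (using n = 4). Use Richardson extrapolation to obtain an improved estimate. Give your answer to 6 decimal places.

-2.880493

R = (4·T_{4} − T_2) / 3 = (4·(-2.77567) − (-2.4612))/3 = (-8.64148)/3 = -2.880493.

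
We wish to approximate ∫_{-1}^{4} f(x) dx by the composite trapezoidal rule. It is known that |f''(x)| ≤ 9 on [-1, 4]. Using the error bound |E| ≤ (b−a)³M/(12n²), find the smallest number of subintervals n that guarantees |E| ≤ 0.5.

14

Need 1125/(12n²) ≤ 0.5.
n² ≥ 1125/(12·0.5) = 187.5 ⇒ n ≥ 13.6931, so the smallest n is 14.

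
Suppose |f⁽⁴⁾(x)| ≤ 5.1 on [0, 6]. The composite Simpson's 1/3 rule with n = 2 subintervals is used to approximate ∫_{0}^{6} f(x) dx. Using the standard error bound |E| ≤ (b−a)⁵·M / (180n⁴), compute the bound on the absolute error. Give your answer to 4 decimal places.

|E| ≤ (6)⁵·5.1 / (180·2⁴) = 39657.6/2880 = 13.7700.

13.7700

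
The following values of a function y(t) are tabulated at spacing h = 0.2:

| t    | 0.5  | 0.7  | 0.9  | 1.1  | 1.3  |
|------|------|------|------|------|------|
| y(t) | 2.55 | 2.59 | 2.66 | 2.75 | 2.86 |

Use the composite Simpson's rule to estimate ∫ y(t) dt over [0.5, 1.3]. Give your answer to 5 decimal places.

2.13933

h = 0.2, n = 4.
(h/3)·[y₀ + 4y₁ + 2y₂ + 4y₃ + y₄] = 0.066667·(32.09) = 2.13933.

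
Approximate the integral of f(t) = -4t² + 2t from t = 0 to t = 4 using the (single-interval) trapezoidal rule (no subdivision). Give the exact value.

-112

T = (b−a)/2 · [f(0) + f(4)] = 2·[0 + (-56)] = -112.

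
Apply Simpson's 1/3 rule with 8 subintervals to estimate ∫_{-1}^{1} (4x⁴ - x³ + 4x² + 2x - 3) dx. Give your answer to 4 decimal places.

h = (1 − (-1))/8 = 0.25.
Nodes x₀,…,x₈ = -1, -0.75, -0.5, -0.25, 0, 0.25, 0.5, 0.75, 1.
f(x) = 4x⁴ - x³ + 4x² + 2x - 3: f₀=4, f₁=-0.5625, f₂=-2.625, f₃=-3.21875, f₄=-3, f₅=-2.25, f₆=-0.875, f₇=1.59375, f₈=6.
(h/3)·[f₀ + 4f₁ + 2f₂ + 4f₃ + 2f₄ + 4f₅ + 2f₆ + 4f₇ + f₈] = 0.083333·(-20.75) = -1.7292.

-1.7292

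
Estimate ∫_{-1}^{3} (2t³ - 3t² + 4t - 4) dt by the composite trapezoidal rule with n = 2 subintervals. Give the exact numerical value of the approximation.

h = (3 − (-1))/2 = 2.
Nodes t₀,…,t₂ = -1, 1, 3.
f(t) = 2t³ - 3t² + 4t - 4: f₀=-13, f₁=-1, f₂=35.
(h/2)·[f₀ + 2f₁ + f₂] = 1·(20) = 20.

20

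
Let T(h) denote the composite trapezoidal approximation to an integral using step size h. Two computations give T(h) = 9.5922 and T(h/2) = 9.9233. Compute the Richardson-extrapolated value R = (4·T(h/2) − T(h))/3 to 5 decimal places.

10.03367

R = (4·T(h/2) − T(h)) / 3 = (4·9.9233 − 9.5922)/3 = (30.1010)/3 = 10.03367.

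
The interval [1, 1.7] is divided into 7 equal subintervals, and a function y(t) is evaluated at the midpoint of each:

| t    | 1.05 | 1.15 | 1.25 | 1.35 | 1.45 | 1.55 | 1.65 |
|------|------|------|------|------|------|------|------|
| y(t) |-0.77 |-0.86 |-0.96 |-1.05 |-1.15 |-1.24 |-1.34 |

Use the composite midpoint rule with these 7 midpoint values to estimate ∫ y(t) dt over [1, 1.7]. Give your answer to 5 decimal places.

-0.73700

h = 0.1, n = 7.
h·[y(m₁) + y(m₂) + y(m₃) + y(m₄) + y(m₅) + y(m₆) + y(m₇)] = 0.1·(-7.37) = -0.73700.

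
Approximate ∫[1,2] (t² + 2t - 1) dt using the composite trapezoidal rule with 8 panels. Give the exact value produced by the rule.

4.3359375

h = (2 − 1)/8 = 0.125.
Nodes t₀,…,t₈ = 1, 1.125, 1.25, 1.375, 1.5, 1.625, 1.75, 1.875, 2.
f(t) = t² + 2t - 1: f₀=2, f₁=2.515625, f₂=3.0625, f₃=3.640625, f₄=4.25, f₅=4.890625, f₆=5.5625, f₇=6.265625, f₈=7.
(h/2)·[f₀ + 2f₁ + 2f₂ + 2f₃ + 2f₄ + 2f₅ + 2f₆ + 2f₇ + f₈] = 0.0625·(69.375) = 4.3359375.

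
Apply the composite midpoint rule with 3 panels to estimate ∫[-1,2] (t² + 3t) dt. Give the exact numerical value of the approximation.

7.25

h = (2 − (-1))/3 = 1.
Midpoints m₁,…,m₃ = -0.5, 0.5, 1.5.
f(m₁)=-1.25, f(m₂)=1.75, f(m₃)=6.75.
h·[f(m₁) + f(m₂) + f(m₃)] = 1·(7.25) = 7.25.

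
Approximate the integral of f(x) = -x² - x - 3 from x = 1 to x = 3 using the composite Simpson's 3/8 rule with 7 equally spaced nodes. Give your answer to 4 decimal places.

-18.6667

h = (3 − 1)/6 = 0.333333.
Nodes x₀,…,x₆ = 1, 1.333333, 1.666667, 2, 2.333333, 2.666667, 3.
f(x) = -x² - x - 3: f₀=-5, f₁=-6.111111, f₂=-7.444444, f₃=-9, f₄=-10.777778, f₅=-12.777778, f₆=-15.
(3h/8)·[f₀ + 3f₁ + 3f₂ + 2f₃ + 3f₄ + 3f₅ + f₆] = 0.125·(-149.333333) = -18.6667.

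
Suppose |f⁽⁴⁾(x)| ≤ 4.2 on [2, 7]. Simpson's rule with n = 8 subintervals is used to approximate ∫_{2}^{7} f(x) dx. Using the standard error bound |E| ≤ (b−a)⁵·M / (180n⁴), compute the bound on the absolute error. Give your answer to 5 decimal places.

0.01780

|E| ≤ (5)⁵·4.2 / (180·8⁴) = 13125/737280 = 0.01780.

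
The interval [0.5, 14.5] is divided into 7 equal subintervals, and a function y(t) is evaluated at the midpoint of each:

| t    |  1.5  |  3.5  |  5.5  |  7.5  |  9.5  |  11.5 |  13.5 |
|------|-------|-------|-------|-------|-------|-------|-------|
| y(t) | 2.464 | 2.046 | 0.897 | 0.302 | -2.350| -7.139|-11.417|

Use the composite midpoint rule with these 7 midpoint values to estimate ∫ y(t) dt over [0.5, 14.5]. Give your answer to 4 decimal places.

h = 2, n = 7.
h·[y(m₁) + y(m₂) + y(m₃) + y(m₄) + y(m₅) + y(m₆) + y(m₇)] = 2·(-15.197) = -30.3940.

-30.3940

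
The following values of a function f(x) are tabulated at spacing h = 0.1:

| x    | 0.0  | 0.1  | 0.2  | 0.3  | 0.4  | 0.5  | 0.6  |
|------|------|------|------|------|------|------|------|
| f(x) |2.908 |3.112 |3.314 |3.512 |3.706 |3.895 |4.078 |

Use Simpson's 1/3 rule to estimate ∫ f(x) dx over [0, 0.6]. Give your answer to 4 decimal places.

2.1034

h = 0.1, n = 6.
(h/3)·[y₀ + 4y₁ + 2y₂ + 4y₃ + 2y₄ + 4y₅ + y₆] = 0.033333·(63.102) = 2.1034.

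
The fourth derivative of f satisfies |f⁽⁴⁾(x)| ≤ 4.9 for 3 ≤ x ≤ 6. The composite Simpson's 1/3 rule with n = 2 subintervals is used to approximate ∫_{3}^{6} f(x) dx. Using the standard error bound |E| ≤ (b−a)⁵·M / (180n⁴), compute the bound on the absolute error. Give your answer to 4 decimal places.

|E| ≤ (3)⁵·4.9 / (180·2⁴) = 1190.7/2880 = 0.4134.

0.4134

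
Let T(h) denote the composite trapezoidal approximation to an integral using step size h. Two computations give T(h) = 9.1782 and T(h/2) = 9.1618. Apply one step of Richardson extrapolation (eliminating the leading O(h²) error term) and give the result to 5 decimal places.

9.15633

R = (4·T(h/2) − T(h)) / 3 = (4·9.1618 − 9.1782)/3 = (27.4690)/3 = 9.15633.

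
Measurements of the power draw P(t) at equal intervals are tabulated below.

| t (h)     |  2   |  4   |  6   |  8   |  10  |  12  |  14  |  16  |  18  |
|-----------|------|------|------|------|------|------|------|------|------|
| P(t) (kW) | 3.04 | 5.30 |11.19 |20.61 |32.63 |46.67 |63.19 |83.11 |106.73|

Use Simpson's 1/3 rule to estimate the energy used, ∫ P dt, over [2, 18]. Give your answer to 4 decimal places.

631.0333

h = 2, n = 8.
(h/3)·[y₀ + 4y₁ + 2y₂ + 4y₃ + 2y₄ + 4y₅ + 2y₆ + 4y₇ + y₈] = 0.666667·(946.55) = 631.0333.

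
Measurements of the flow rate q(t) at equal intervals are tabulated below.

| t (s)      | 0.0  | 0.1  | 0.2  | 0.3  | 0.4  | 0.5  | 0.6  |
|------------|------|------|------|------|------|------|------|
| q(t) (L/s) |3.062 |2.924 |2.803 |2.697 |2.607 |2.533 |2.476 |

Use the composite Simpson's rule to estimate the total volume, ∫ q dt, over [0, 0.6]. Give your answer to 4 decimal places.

1.6325

h = 0.1, n = 6.
(h/3)·[y₀ + 4y₁ + 2y₂ + 4y₃ + 2y₄ + 4y₅ + y₆] = 0.033333·(48.974) = 1.6325.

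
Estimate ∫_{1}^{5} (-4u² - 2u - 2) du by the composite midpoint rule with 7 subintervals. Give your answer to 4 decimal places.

-196.8980

h = (5 − 1)/7 = 0.571429.
Midpoints m₁,…,m₇ = 1.285714, 1.857143, 2.428571, 3, 3.571429, 4.142857, 4.714286.
f(m₁)=-11.183673, f(m₂)=-19.510204, f(m₃)=-30.448980, f(m₄)=-44, f(m₅)=-60.163265, f(m₆)=-78.938776, f(m₇)=-100.326531.
h·[f(m₁) + f(m₂) + f(m₃) + f(m₄) + f(m₅) + f(m₆) + f(m₇)] = 0.571429·(-344.571429) = -196.8980.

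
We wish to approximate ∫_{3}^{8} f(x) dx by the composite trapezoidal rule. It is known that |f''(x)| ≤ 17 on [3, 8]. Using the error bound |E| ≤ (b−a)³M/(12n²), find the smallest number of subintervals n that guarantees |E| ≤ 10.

5

Need 2125/(12n²) ≤ 10.
n² ≥ 2125/(12·10) = 17.7083 ⇒ n ≥ 4.2081, so the smallest n is 5.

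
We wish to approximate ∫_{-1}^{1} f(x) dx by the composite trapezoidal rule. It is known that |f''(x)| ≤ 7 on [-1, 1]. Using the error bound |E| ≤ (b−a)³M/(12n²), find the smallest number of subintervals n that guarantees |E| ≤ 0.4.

Need 56/(12n²) ≤ 0.4.
n² ≥ 56/(12·0.4) = 11.6667 ⇒ n ≥ 3.4157, so the smallest n is 4.

4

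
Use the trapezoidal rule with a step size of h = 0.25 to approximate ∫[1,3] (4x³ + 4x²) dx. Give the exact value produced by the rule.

115.25

h = (3 − 1)/8 = 0.25.
Nodes x₀,…,x₈ = 1, 1.25, 1.5, 1.75, 2, 2.25, 2.5, 2.75, 3.
f(x) = 4x³ + 4x²: f₀=8, f₁=14.0625, f₂=22.5, f₃=33.6875, f₄=48, f₅=65.8125, f₆=87.5, f₇=113.4375, f₈=144.
(h/2)·[f₀ + 2f₁ + 2f₂ + 2f₃ + 2f₄ + 2f₅ + 2f₆ + 2f₇ + f₈] = 0.125·(922) = 115.25.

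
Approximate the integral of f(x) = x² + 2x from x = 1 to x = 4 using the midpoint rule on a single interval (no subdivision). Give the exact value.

33.75

M = (b−a)·f(2.5) = 3·(11.25) = 33.75.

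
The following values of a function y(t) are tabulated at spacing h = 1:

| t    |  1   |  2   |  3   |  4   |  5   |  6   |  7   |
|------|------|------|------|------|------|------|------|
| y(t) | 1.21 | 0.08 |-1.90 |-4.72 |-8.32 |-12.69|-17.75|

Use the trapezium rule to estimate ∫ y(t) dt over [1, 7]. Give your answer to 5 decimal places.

h = 1, n = 6.
(h/2)·[y₀ + 2y₁ + 2y₂ + 2y₃ + 2y₄ + 2y₅ + y₆] = 0.5·(-71.64) = -35.82000.

-35.82000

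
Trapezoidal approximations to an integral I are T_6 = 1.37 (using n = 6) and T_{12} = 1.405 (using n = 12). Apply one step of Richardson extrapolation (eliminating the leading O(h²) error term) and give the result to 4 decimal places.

1.4167

R = (4·T_{12} − T_6) / 3 = (4·1.405 − 1.37)/3 = (4.250)/3 = 1.4167.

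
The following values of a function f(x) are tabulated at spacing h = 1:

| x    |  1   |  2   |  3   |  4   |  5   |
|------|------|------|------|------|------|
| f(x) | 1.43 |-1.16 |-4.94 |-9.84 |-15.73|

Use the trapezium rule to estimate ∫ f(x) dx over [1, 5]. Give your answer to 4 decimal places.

h = 1, n = 4.
(h/2)·[y₀ + 2y₁ + 2y₂ + 2y₃ + y₄] = 0.5·(-46.18) = -23.0900.

-23.0900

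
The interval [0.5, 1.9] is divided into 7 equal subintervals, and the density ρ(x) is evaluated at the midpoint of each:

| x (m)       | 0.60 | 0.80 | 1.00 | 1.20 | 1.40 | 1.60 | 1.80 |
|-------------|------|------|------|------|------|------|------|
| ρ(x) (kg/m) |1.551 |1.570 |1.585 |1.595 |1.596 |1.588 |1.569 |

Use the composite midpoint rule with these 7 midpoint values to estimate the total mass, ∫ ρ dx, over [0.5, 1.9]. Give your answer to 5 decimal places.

h = 0.2, n = 7.
h·[y(m₁) + y(m₂) + y(m₃) + y(m₄) + y(m₅) + y(m₆) + y(m₇)] = 0.2·(11.054) = 2.21080.

2.21080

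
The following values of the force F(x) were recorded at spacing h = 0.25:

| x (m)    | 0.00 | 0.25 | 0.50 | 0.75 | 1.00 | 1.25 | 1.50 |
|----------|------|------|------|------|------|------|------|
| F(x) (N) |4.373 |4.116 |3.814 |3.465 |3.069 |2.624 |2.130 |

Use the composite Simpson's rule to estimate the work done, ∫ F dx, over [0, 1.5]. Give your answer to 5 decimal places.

h = 0.25, n = 6.
(h/3)·[y₀ + 4y₁ + 2y₂ + 4y₃ + 2y₄ + 4y₅ + y₆] = 0.083333·(61.089) = 5.09075.

5.09075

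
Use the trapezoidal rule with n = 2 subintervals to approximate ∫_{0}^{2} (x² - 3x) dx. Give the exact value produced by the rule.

-3

h = (2 − 0)/2 = 1.
Nodes x₀,…,x₂ = 0, 1, 2.
f(x) = x² - 3x: f₀=0, f₁=-2, f₂=-2.
(h/2)·[f₀ + 2f₁ + f₂] = 0.5·(-6) = -3.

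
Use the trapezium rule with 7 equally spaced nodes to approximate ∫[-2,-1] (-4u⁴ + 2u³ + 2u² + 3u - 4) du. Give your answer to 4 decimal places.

h = (-1 − (-2))/6 = 0.166667.
Nodes u₀,…,u₆ = -2, -1.833333, -1.666667, -1.5, -1.333333, -1.166667, -1.
f(u) = -4u⁴ + 2u³ + 2u² + 3u - 4: f₀=-82, f₁=-60.290123, f₂=-43.567901, f₃=-31, f₄=-21.827160, f₅=-15.364198, f₆=-11.
(h/2)·[f₀ + 2f₁ + 2f₂ + 2f₃ + 2f₄ + 2f₅ + f₆] = 0.083333·(-437.098765) = -36.4249.

-36.4249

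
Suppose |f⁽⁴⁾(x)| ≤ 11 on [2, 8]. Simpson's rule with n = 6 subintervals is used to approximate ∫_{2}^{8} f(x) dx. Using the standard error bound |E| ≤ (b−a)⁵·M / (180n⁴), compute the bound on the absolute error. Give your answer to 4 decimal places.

0.3667

|E| ≤ (6)⁵·11 / (180·6⁴) = 85536/233280 = 0.3667.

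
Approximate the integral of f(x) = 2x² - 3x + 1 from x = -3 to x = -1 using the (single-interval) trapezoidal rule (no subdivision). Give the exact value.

34

T = (b−a)/2 · [f(-3) + f(-1)] = 1·[28 + 6] = 34.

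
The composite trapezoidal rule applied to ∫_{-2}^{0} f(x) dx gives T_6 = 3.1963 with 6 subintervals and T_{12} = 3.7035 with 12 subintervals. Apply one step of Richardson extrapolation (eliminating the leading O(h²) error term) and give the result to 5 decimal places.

R = (4·T_{12} − T_6) / 3 = (4·3.7035 − 3.1963)/3 = (11.6177)/3 = 3.87257.

3.87257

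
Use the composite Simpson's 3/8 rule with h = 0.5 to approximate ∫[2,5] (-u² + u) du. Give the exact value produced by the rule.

-28.5

h = (5 − 2)/6 = 0.5.
Nodes u₀,…,u₆ = 2, 2.5, 3, 3.5, 4, 4.5, 5.
f(u) = -u² + u: f₀=-2, f₁=-3.75, f₂=-6, f₃=-8.75, f₄=-12, f₅=-15.75, f₆=-20.
(3h/8)·[f₀ + 3f₁ + 3f₂ + 2f₃ + 3f₄ + 3f₅ + f₆] = 0.1875·(-152) = -28.5.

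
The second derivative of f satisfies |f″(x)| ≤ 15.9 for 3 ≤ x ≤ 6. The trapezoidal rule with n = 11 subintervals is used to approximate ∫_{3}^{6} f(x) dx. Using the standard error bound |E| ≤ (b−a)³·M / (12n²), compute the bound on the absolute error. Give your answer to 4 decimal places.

0.2957

|E| ≤ (3)³·15.9 / (12·11²) = 429.3/1452 = 0.2957.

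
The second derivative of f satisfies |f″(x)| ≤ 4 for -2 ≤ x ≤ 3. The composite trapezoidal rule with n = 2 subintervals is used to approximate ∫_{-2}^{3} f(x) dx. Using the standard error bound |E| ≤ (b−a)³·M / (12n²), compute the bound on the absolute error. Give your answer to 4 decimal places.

|E| ≤ (5)³·4 / (12·2²) = 500/48 = 10.4167.

10.4167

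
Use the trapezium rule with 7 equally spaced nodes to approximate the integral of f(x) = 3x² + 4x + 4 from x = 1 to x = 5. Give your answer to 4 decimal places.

h = (5 − 1)/6 = 0.666667.
Nodes x₀,…,x₆ = 1, 1.666667, 2.333333, 3, 3.666667, 4.333333, 5.
f(x) = 3x² + 4x + 4: f₀=11, f₁=19, f₂=29.666667, f₃=43, f₄=59, f₅=77.666667, f₆=99.
(h/2)·[f₀ + 2f₁ + 2f₂ + 2f₃ + 2f₄ + 2f₅ + f₆] = 0.333333·(566.666667) = 188.8889.

188.8889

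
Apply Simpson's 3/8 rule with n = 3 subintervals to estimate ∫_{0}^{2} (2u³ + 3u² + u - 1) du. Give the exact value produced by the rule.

16

h = (2 − 0)/3 = 0.666667.
Nodes u₀,…,u₃ = 0, 0.666667, 1.333333, 2.
f(u) = 2u³ + 3u² + u - 1: f₀=-1, f₁=1.592593, f₂=10.407407, f₃=29.
(3h/8)·[f₀ + 3f₁ + 3f₂ + f₃] = 0.25·(64) = 16.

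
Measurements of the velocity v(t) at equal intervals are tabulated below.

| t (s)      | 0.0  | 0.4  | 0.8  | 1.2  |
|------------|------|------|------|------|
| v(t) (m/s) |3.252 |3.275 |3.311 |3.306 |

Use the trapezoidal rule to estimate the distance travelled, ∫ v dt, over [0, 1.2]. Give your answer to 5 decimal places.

3.94600

h = 0.4, n = 3.
(h/2)·[y₀ + 2y₁ + 2y₂ + y₃] = 0.2·(19.730) = 3.94600.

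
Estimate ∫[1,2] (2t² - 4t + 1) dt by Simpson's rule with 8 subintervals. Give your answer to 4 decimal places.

h = (2 − 1)/8 = 0.125.
Nodes t₀,…,t₈ = 1, 1.125, 1.25, 1.375, 1.5, 1.625, 1.75, 1.875, 2.
f(t) = 2t² - 4t + 1: f₀=-1, f₁=-0.96875, f₂=-0.875, f₃=-0.71875, f₄=-0.5, f₅=-0.21875, f₆=0.125, f₇=0.53125, f₈=1.
(h/3)·[f₀ + 4f₁ + 2f₂ + 4f₃ + 2f₄ + 4f₅ + 2f₆ + 4f₇ + f₈] = 0.041667·(-8) = -0.3333.

-0.3333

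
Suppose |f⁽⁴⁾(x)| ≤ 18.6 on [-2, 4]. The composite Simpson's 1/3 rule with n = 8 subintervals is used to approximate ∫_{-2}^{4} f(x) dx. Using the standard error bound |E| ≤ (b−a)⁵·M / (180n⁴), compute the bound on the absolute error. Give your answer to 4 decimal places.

|E| ≤ (6)⁵·18.6 / (180·8⁴) = 144633.6/737280 = 0.1962.

0.1962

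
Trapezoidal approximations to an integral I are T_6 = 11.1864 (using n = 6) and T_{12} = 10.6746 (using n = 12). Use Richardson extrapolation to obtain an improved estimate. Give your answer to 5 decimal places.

R = (4·T_{12} − T_6) / 3 = (4·10.6746 − 11.1864)/3 = (31.5120)/3 = 10.50400.

10.50400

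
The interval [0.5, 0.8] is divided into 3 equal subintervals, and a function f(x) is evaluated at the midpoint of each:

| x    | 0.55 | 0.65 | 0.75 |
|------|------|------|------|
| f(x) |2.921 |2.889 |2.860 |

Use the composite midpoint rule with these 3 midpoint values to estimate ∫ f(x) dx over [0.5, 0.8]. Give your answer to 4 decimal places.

h = 0.1, n = 3.
h·[y(m₁) + y(m₂) + y(m₃)] = 0.1·(8.670) = 0.8670.

0.8670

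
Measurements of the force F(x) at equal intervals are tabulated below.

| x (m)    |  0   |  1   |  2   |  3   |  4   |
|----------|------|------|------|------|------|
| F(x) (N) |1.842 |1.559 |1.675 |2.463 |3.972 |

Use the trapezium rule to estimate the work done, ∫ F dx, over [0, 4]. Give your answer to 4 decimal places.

8.6040

h = 1, n = 4.
(h/2)·[y₀ + 2y₁ + 2y₂ + 2y₃ + y₄] = 0.5·(17.208) = 8.6040.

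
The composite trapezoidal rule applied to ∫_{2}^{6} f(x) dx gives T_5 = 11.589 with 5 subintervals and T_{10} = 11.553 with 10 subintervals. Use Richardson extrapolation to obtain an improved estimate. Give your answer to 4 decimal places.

R = (4·T_{10} − T_5) / 3 = (4·11.553 − 11.589)/3 = (34.623)/3 = 11.5410.

11.5410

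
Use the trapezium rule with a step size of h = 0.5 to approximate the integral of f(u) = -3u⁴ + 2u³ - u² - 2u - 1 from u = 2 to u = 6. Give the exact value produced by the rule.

-4159.875

h = (6 − 2)/8 = 0.5.
Nodes u₀,…,u₈ = 2, 2.5, 3, 3.5, 4, 4.5, 5, 5.5, 6.
f(u) = -3u⁴ + 2u³ - u² - 2u - 1: f₀=-41, f₁=-98.1875, f₂=-205, f₃=-384.6875, f₄=-665, f₅=-1078.1875, f₆=-1661, f₇=-2454.6875, f₈=-3505.
(h/2)·[f₀ + 2f₁ + 2f₂ + 2f₃ + 2f₄ + 2f₅ + 2f₆ + 2f₇ + f₈] = 0.25·(-16639.5) = -4159.875.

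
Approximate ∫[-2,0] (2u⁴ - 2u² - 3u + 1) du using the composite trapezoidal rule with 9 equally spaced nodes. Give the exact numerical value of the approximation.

h = (0 − (-2))/8 = 0.25.
Nodes u₀,…,u₈ = -2, -1.75, -1.5, -1.25, -1, -0.75, -0.5, -0.25, 0.
f(u) = 2u⁴ - 2u² - 3u + 1: f₀=31, f₁=18.8828125, f₂=11.125, f₃=6.5078125, f₄=4, f₅=2.7578125, f₆=2.125, f₇=1.6328125, f₈=1.
(h/2)·[f₀ + 2f₁ + 2f₂ + 2f₃ + 2f₄ + 2f₅ + 2f₆ + 2f₇ + f₈] = 0.125·(126.0625) = 15.7578125.

15.7578125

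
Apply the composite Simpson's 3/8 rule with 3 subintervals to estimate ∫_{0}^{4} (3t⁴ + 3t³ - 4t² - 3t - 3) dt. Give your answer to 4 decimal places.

h = (4 − 0)/3 = 1.333333.
Nodes t₀,…,t₃ = 0, 1.333333, 2.666667, 4.
f(t) = 3t⁴ + 3t³ - 4t² - 3t - 3: f₀=-3, f₁=2.481481, f₂=169.148148, f₃=881.
(3h/8)·[f₀ + 3f₁ + 3f₂ + f₃] = 0.5·(1392.888889) = 696.4444.

696.4444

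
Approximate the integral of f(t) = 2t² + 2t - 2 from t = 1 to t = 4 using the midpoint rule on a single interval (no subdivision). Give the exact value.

46.5

M = (b−a)·f(2.5) = 3·(15.5) = 46.5.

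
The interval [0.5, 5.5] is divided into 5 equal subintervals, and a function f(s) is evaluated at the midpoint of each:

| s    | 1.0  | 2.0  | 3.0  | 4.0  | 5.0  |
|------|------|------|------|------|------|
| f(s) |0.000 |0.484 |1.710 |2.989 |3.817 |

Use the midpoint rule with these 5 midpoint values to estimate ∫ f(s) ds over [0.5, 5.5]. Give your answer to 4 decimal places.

h = 1, n = 5.
h·[y(m₁) + y(m₂) + y(m₃) + y(m₄) + y(m₅)] = 1·(9.000) = 9.0000.

9.0000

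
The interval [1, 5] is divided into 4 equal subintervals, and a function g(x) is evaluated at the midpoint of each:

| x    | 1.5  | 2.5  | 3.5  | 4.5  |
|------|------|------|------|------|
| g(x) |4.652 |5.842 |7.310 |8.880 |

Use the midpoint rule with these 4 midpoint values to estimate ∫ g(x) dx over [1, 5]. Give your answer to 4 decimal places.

26.6840

h = 1, n = 4.
h·[y(m₁) + y(m₂) + y(m₃) + y(m₄)] = 1·(26.684) = 26.6840.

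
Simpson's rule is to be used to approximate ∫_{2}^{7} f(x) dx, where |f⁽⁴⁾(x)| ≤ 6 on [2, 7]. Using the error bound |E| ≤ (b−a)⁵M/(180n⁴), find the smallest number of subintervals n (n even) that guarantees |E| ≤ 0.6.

Need 18750/(180n⁴) ≤ 0.6.
n⁴ ≥ 18750/(180·0.6) = 173.611 ⇒ n ≥ 3.6299, so the smallest even n is 4. (n must be even for Simpson's rule.)

4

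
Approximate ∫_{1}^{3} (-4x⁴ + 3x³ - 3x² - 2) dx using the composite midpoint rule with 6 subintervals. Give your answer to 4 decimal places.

h = (3 − 1)/6 = 0.333333.
Midpoints m₁,…,m₆ = 1.166667, 1.5, 1.833333, 2.166667, 2.5, 2.833333.
f(m₁)=-8.729938, f(m₂)=-18.875, f(m₃)=-38.785494, f(m₄)=-73.720679, f(m₅)=-130.125, f(m₆)=-215.628086.
h·[f(m₁) + f(m₂) + f(m₃) + f(m₄) + f(m₅) + f(m₆)] = 0.333333·(-485.864198) = -161.9547.

-161.9547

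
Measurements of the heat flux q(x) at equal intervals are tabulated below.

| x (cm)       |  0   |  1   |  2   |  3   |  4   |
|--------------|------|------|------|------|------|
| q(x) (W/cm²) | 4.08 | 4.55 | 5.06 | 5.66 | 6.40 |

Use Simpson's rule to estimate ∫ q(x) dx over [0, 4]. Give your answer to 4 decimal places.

h = 1, n = 4.
(h/3)·[y₀ + 4y₁ + 2y₂ + 4y₃ + y₄] = 0.333333·(61.44) = 20.4800.

20.4800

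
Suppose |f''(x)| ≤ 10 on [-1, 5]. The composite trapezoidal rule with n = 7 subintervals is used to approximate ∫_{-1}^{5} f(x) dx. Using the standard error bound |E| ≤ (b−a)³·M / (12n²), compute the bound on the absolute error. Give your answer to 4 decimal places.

3.6735

|E| ≤ (6)³·10 / (12·7²) = 2160/588 = 3.6735.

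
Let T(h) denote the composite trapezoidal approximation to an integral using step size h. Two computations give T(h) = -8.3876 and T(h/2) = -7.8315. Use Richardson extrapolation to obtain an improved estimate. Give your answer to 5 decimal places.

-7.64613

R = (4·T(h/2) − T(h)) / 3 = (4·(-7.8315) − (-8.3876))/3 = (-22.9384)/3 = -7.64613.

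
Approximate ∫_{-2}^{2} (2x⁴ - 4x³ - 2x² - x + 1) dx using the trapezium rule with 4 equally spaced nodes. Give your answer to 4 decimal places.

34.6831

h = (2 − (-2))/3 = 1.333333.
Nodes x₀,…,x₃ = -2, -0.666667, 0.666667, 2.
f(x) = 2x⁴ - 4x³ - 2x² - x + 1: f₀=59, f₁=2.358025, f₂=-1.345679, f₃=-9.
(h/2)·[f₀ + 2f₁ + 2f₂ + f₃] = 0.666667·(52.024691) = 34.6831.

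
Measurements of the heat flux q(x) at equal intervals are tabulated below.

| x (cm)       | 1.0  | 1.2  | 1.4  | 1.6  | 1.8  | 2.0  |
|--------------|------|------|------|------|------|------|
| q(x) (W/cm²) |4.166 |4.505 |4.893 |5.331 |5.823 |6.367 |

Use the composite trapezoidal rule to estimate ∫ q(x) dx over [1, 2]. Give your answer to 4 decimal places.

h = 0.2, n = 5.
(h/2)·[y₀ + 2y₁ + 2y₂ + 2y₃ + 2y₄ + y₅] = 0.1·(51.637) = 5.1637.

5.1637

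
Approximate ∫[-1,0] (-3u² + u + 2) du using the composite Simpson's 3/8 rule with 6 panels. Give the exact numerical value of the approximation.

0.5

h = (0 − (-1))/6 = 0.166667.
Nodes u₀,…,u₆ = -1, -0.833333, -0.666667, -0.5, -0.333333, -0.166667, 0.
f(u) = -3u² + u + 2: f₀=-2, f₁=-0.916667, f₂=0, f₃=0.75, f₄=1.333333, f₅=1.75, f₆=2.
(3h/8)·[f₀ + 3f₁ + 3f₂ + 2f₃ + 3f₄ + 3f₅ + f₆] = 0.0625·(8) = 0.5.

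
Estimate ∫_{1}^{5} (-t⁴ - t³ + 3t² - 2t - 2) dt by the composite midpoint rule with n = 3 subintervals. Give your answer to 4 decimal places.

h = (5 − 1)/3 = 1.333333.
Midpoints m₁,…,m₃ = 1.666667, 3, 4.333333.
f(m₁)=-9.345679, f(m₂)=-89, f(m₃)=-388.308642.
h·[f(m₁) + f(m₂) + f(m₃)] = 1.333333·(-486.654321) = -648.8724.

-648.8724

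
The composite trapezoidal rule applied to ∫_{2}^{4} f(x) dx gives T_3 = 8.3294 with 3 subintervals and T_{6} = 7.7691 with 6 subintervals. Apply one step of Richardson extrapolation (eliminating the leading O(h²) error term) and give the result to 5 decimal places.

7.58233

R = (4·T_{6} − T_3) / 3 = (4·7.7691 − 8.3294)/3 = (22.7470)/3 = 7.58233.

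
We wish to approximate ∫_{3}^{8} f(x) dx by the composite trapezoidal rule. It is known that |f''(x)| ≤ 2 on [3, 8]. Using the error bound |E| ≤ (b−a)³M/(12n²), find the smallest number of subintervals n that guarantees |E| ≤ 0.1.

15

Need 250/(12n²) ≤ 0.1.
n² ≥ 250/(12·0.1) = 208.333 ⇒ n ≥ 14.4338, so the smallest n is 15.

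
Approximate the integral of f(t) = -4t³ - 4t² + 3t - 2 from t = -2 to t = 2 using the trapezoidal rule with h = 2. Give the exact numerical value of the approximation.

h = (2 − (-2))/2 = 2.
Nodes t₀,…,t₂ = -2, 0, 2.
f(t) = -4t³ - 4t² + 3t - 2: f₀=8, f₁=-2, f₂=-44.
(h/2)·[f₀ + 2f₁ + f₂] = 1·(-40) = -40.

-40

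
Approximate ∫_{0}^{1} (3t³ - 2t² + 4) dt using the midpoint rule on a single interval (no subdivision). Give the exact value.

3.875

M = (b−a)·f(0.5) = 1·(3.875) = 3.875.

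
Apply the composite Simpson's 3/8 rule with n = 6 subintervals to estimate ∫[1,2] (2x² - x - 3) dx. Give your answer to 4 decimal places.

0.1667

h = (2 − 1)/6 = 0.166667.
Nodes x₀,…,x₆ = 1, 1.166667, 1.333333, 1.5, 1.666667, 1.833333, 2.
f(x) = 2x² - x - 3: f₀=-2, f₁=-1.444444, f₂=-0.777778, f₃=0, f₄=0.888889, f₅=1.888889, f₆=3.
(3h/8)·[f₀ + 3f₁ + 3f₂ + 2f₃ + 3f₄ + 3f₅ + f₆] = 0.0625·(2.666667) = 0.1667.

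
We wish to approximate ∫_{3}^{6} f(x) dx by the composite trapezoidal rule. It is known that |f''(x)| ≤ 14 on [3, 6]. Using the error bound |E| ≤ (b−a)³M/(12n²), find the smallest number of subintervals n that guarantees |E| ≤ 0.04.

29

Need 378/(12n²) ≤ 0.04.
n² ≥ 378/(12·0.04) = 787.5 ⇒ n ≥ 28.0624, so the smallest n is 29.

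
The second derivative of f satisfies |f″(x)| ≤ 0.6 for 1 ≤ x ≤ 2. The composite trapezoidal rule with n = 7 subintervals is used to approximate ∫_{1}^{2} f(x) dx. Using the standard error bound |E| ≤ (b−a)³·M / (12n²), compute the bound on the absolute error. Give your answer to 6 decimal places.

|E| ≤ (1)³·0.6 / (12·7²) = 0.6/588 = 0.001020.

0.001020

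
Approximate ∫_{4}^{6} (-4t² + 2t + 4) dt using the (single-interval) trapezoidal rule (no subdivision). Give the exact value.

-180

T = (b−a)/2 · [f(4) + f(6)] = 1·[(-52) + (-128)] = -180.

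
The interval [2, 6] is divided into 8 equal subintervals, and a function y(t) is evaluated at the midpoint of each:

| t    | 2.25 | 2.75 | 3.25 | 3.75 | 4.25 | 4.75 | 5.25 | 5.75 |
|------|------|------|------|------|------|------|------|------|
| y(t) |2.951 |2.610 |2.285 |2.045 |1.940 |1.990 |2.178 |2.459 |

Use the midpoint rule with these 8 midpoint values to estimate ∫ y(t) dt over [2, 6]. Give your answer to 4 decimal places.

9.2290

h = 0.5, n = 8.
h·[y(m₁) + y(m₂) + y(m₃) + y(m₄) + y(m₅) + y(m₆) + y(m₇) + y(m₈)] = 0.5·(18.458) = 9.2290.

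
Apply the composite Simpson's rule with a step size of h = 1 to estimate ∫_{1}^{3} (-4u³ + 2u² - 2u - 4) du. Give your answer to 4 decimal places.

h = (3 − 1)/2 = 1.
Nodes u₀,…,u₂ = 1, 2, 3.
f(u) = -4u³ + 2u² - 2u - 4: f₀=-8, f₁=-32, f₂=-100.
(h/3)·[f₀ + 4f₁ + f₂] = 0.333333·(-236) = -78.6667.

-78.6667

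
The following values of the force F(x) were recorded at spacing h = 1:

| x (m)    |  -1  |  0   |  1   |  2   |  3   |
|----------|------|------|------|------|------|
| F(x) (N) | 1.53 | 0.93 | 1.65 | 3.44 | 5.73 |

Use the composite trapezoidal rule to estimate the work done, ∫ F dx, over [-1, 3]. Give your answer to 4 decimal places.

h = 1, n = 4.
(h/2)·[y₀ + 2y₁ + 2y₂ + 2y₃ + y₄] = 0.5·(19.30) = 9.6500.

9.6500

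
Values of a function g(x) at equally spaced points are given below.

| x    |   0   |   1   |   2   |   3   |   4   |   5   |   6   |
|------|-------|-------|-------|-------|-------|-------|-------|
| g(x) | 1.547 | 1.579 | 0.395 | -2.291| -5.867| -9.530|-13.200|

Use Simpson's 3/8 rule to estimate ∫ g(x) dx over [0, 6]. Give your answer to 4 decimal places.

-21.1890

h = 1, n = 6.
(3h/8)·[y₀ + 3y₁ + 3y₂ + 2y₃ + 3y₄ + 3y₅ + y₆] = 0.375·(-56.504) = -21.1890.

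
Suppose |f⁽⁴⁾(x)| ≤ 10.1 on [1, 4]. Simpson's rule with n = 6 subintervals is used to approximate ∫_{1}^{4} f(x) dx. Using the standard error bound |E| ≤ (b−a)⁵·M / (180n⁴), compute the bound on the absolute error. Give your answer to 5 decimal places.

0.01052

|E| ≤ (3)⁵·10.1 / (180·6⁴) = 2454.3/233280 = 0.01052.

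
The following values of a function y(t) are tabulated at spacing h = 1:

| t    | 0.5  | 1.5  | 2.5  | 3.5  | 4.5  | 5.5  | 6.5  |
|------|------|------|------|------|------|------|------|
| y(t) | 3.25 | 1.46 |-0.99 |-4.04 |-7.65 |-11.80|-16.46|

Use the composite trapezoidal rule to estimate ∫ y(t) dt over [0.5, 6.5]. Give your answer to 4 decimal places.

-29.6250

h = 1, n = 6.
(h/2)·[y₀ + 2y₁ + 2y₂ + 2y₃ + 2y₄ + 2y₅ + y₆] = 0.5·(-59.25) = -29.6250.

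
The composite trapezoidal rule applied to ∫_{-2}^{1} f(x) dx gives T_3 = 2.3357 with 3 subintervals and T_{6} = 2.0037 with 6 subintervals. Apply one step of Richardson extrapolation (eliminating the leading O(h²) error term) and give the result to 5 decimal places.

1.89303

R = (4·T_{6} − T_3) / 3 = (4·2.0037 − 2.3357)/3 = (5.6791)/3 = 1.89303.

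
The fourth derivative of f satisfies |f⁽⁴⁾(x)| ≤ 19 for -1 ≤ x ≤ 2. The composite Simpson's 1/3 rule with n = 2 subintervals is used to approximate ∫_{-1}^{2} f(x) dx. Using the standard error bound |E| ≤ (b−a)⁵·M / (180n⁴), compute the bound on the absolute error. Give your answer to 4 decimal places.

|E| ≤ (3)⁵·19 / (180·2⁴) = 4617/2880 = 1.6031.

1.6031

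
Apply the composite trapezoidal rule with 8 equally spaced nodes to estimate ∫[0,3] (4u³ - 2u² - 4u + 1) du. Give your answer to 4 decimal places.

49.4694

h = (3 − 0)/7 = 0.428571.
Nodes u₀,…,u₇ = 0, 0.428571, 0.857143, 1.285714, 1.714286, 2.142857, 2.571429, 3.
f(u) = 4u³ - 2u² - 4u + 1: f₀=1, f₁=-0.766764, f₂=-1.379009, f₃=1.052478, f₄=8.416910, f₅=22.603499, f₆=45.501458, f₇=79.
(h/2)·[f₀ + 2f₁ + 2f₂ + 2f₃ + 2f₄ + 2f₅ + 2f₆ + f₇] = 0.214286·(230.857143) = 49.4694.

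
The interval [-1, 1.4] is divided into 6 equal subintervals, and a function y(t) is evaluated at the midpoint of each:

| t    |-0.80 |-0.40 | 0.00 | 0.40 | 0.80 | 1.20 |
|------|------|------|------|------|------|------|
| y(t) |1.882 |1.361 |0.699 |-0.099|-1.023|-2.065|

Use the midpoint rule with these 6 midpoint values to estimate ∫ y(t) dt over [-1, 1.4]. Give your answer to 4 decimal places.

h = 0.4, n = 6.
h·[y(m₁) + y(m₂) + y(m₃) + y(m₄) + y(m₅) + y(m₆)] = 0.4·(0.755) = 0.3020.

0.3020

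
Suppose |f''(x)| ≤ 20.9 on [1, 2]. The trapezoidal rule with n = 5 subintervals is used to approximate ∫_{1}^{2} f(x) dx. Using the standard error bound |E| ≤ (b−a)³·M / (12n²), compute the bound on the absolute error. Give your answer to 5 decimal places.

0.06967

|E| ≤ (1)³·20.9 / (12·5²) = 20.9/300 = 0.06967.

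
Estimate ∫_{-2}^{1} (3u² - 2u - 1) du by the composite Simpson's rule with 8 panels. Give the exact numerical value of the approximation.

h = (1 − (-2))/8 = 0.375.
Nodes u₀,…,u₈ = -2, -1.625, -1.25, -0.875, -0.5, -0.125, 0.25, 0.625, 1.
f(u) = 3u² - 2u - 1: f₀=15, f₁=10.171875, f₂=6.1875, f₃=3.046875, f₄=0.75, f₅=-0.703125, f₆=-1.3125, f₇=-1.078125, f₈=0.
(h/3)·[f₀ + 4f₁ + 2f₂ + 4f₃ + 2f₄ + 4f₅ + 2f₆ + 4f₇ + f₈] = 0.125·(72) = 9.

9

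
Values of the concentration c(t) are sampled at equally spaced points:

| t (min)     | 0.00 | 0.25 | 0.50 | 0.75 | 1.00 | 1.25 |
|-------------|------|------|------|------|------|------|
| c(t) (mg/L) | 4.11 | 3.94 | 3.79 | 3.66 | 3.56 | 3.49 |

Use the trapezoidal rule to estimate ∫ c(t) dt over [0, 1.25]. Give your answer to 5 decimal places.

4.68750

h = 0.25, n = 5.
(h/2)·[y₀ + 2y₁ + 2y₂ + 2y₃ + 2y₄ + y₅] = 0.125·(37.50) = 4.68750.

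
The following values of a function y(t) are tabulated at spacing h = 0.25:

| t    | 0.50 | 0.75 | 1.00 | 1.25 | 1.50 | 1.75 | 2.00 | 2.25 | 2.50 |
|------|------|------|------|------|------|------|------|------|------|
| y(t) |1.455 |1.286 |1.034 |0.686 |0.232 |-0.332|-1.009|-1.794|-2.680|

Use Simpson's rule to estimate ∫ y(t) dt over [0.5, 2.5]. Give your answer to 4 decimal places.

-0.1106

h = 0.25, n = 8.
(h/3)·[y₀ + 4y₁ + 2y₂ + 4y₃ + 2y₄ + 4y₅ + 2y₆ + 4y₇ + y₈] = 0.083333·(-1.327) = -0.1106.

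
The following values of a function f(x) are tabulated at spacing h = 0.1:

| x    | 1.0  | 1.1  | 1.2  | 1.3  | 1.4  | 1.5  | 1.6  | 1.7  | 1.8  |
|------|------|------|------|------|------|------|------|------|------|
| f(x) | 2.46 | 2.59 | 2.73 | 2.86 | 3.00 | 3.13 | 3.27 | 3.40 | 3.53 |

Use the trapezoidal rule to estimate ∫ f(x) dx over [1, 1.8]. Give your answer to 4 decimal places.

h = 0.1, n = 8.
(h/2)·[y₀ + 2y₁ + 2y₂ + 2y₃ + 2y₄ + 2y₅ + 2y₆ + 2y₇ + y₈] = 0.05·(47.95) = 2.3975.

2.3975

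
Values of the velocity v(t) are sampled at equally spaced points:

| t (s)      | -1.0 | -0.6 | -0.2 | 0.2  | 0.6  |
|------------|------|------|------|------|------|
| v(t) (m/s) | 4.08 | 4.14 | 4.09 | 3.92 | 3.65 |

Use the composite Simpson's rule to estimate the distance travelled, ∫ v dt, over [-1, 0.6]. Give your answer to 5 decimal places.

6.42000

h = 0.4, n = 4.
(h/3)·[y₀ + 4y₁ + 2y₂ + 4y₃ + y₄] = 0.133333·(48.15) = 6.42000.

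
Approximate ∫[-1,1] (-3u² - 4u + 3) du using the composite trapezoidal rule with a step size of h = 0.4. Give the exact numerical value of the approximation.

h = (1 − (-1))/5 = 0.4.
Nodes u₀,…,u₅ = -1, -0.6, -0.2, 0.2, 0.6, 1.
f(u) = -3u² - 4u + 3: f₀=4, f₁=4.32, f₂=3.68, f₃=2.08, f₄=-0.48, f₅=-4.
(h/2)·[f₀ + 2f₁ + 2f₂ + 2f₃ + 2f₄ + f₅] = 0.2·(19.2) = 3.84.

3.84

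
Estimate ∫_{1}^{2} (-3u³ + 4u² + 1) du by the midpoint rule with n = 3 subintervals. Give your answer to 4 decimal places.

h = (2 − 1)/3 = 0.333333.
Midpoints m₁,…,m₃ = 1.166667, 1.5, 1.833333.
f(m₁)=1.680556, f(m₂)=-0.125, f(m₃)=-4.041667.
h·[f(m₁) + f(m₂) + f(m₃)] = 0.333333·(-2.486111) = -0.8287.

-0.8287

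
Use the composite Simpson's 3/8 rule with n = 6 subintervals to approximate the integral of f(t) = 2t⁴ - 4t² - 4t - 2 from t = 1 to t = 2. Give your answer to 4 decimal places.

h = (2 − 1)/6 = 0.166667.
Nodes t₀,…,t₆ = 1, 1.166667, 1.333333, 1.5, 1.666667, 1.833333, 2.
f(t) = 2t⁴ - 4t² - 4t - 2: f₀=-8, f₁=-8.405864, f₂=-8.123457, f₃=-6.875, f₄=-4.345679, f₅=-0.183642, f₆=6.
(3h/8)·[f₀ + 3f₁ + 3f₂ + 2f₃ + 3f₄ + 3f₅ + f₆] = 0.0625·(-78.925926) = -4.9329.

-4.9329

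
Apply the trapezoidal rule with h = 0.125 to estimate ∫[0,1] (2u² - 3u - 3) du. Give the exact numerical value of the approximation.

h = (1 − 0)/8 = 0.125.
Nodes u₀,…,u₈ = 0, 0.125, 0.25, 0.375, 0.5, 0.625, 0.75, 0.875, 1.
f(u) = 2u² - 3u - 3: f₀=-3, f₁=-3.34375, f₂=-3.625, f₃=-3.84375, f₄=-4, f₅=-4.09375, f₆=-4.125, f₇=-4.09375, f₈=-4.
(h/2)·[f₀ + 2f₁ + 2f₂ + 2f₃ + 2f₄ + 2f₅ + 2f₆ + 2f₇ + f₈] = 0.0625·(-61.25) = -3.828125.

-3.828125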